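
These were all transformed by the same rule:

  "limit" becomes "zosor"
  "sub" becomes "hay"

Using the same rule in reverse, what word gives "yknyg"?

ashes

The output letters match the input read backwards, each shifted +6: limit reversed is timil. The word is reversed, then every letter is shifted forward by 6.
Undoing it on yknyg: shift back: y−6=s, k−6=e, n−6=h, y−6=s, g−6=a → sehsa; then reverse → ashes.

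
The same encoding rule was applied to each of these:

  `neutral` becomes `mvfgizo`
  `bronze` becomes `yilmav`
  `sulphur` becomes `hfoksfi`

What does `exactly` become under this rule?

vczxgob

Each pair mirrors across the alphabet (n↔m, e↔v, u↔f): positions sum to 25. Letters are reflected about the middle of the alphabet (position → 25−position): Atbash.
For exactly: e↔v, x↔c, a↔z, c↔x, t↔g, l↔o, y↔b.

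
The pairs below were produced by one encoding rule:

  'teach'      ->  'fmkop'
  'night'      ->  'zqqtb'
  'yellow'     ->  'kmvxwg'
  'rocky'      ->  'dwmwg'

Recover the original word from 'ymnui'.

media

Shifts by position in teach: pos 0: t→f (+12), pos 1: e→m (+8), pos 2: a→k (+10), pos 3: c→o (+12), pos 4: h→p (+8) — repeating every 3. It's a Vigenère-style cipher with numeric key [12,8,10]: position i shifts by key[i mod 3].
Decoding ymnui: y−12=m, m−8=e, n−10=d, u−12=i, i−8=a.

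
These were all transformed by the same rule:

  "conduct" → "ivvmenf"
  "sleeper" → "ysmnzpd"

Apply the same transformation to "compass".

ivuykde

Letter i (0-indexed) is shifted by i+6, so successive shifts are 6, 7, 8, ….
Applying it to compass: c+6=i, o+7=v, m+8=u, p+9=y, a+10=k, s+11=d, s+12=e.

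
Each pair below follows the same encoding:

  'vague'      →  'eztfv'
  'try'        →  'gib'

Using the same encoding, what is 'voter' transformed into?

This is the alphabet-reversal cipher (Atbash): a becomes z, b becomes y, etc.
For voter: v↔e, o↔l, t↔g, e↔v, r↔i.

elgvi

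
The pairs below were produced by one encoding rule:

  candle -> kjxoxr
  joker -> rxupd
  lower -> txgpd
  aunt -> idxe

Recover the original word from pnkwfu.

health

In candle: c→k is +8, a→j is +9, n→x is +10, d→o is +11 — the shift increases by 1 each position. Each letter shifts forward by (position + 8), i.e. 8, 9, 10, … — the shift grows by one for each successive letter.
Decoding pnkwfu: p−8=h, n−9=e, k−10=a, w−11=l, f−12=t, u−13=h.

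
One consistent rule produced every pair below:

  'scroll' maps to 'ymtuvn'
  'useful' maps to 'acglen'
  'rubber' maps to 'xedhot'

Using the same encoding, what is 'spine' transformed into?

yzkto

Shifts by position in scroll: pos 0: s→y (+6), pos 1: c→m (+10), pos 2: r→t (+2), pos 3: o→u (+6), pos 4: l→v (+10), pos 5: l→n (+2) — repeating every 3. A repeating key of period 3 is used — shifts +6, +10, +2 over and over.
Applying it to spine: s+6=y, p+10=z, i+2=k, n+6=t, e+10=o.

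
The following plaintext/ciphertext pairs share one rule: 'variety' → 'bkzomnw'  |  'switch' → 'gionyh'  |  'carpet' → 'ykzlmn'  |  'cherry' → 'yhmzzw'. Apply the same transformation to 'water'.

iknmz

v(21)→b(1) and a(0)→k(10) fit y≡7x+10 (mod 26); the inverse of 7 mod 26 is 15. This is an affine cipher: with a=0,…,z=25, each position x becomes (7x+10) mod 26.
For water: w(22)→7·22+10≡8=i; a(0)→7·0+10≡10=k; t(19)→7·19+10≡13=n; e(4)→7·4+10≡12=m; r(17)→7·17+10≡25=z (all mod 26).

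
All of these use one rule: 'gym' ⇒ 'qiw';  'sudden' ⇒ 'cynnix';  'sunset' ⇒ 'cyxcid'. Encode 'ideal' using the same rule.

mniev

The rule splits by letter class: vowels +4, consonants +10.
For ideal: i(vowel)+4=m, d(cons)+10=n, e(vowel)+4=i, a(vowel)+4=e, l(cons)+10=v.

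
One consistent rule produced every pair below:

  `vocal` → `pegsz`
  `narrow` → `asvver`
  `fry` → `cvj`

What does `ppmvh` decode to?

drill

Read the word backwards and shift each letter +4.
Undoing it on ppmvh: shift back: p−4=l, p−4=l, m−4=i, v−4=r, h−4=d → llird; then reverse → drill.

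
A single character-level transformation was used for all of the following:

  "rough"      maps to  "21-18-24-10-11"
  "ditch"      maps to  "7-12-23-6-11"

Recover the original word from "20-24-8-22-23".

r is letter #18 and maps to 21: an offset of 3. The number is (letter's place in the alphabet, a=1) + 3.
Decoding 20-24-8-22-23: 20→(20−3)÷1=17=q, 24→(24−3)÷1=21=u, 8→(8−3)÷1=5=e, 22→(22−3)÷1=19=s, 23→(23−3)÷1=20=t.

quest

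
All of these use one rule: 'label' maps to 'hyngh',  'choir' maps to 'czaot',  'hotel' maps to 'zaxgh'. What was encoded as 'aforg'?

oxide

l(11)→h(7) and a(0)→y(24) fit y≡15x+24 (mod 26); the inverse of 15 mod 26 is 7. This is an affine cipher: with a=0,…,z=25, each position x becomes (15x+24) mod 26.
Decoding aforg: a(0)→7·(0−24)≡14=o; f(5)→7·(5−24)≡23=x; o(14)→7·(14−24)≡8=i; r(17)→7·(17−24)≡3=d; g(6)→7·(6−24)≡4=e (all mod 26).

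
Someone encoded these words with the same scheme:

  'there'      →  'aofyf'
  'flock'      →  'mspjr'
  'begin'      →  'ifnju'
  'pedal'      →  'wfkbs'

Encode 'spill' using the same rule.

zwjss

Vowels shift forward by 1 and consonants shift forward by 7.
Applying it to spill: s(cons)+7=z, p(cons)+7=w, i(vowel)+1=j, l(cons)+7=s, l(cons)+7=s.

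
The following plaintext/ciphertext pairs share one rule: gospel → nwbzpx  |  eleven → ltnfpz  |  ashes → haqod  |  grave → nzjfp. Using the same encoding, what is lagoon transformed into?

In gospel: g→n is +7, o→w is +8, s→b is +9, p→z is +10 — the shift increases by 1 each position. Letter i (0-indexed) is shifted by i+7, so successive shifts are 7, 8, 9, ….
On lagoon: l+7=s, a+8=i, g+9=p, o+10=y, o+11=z, n+12=z.

sipyzz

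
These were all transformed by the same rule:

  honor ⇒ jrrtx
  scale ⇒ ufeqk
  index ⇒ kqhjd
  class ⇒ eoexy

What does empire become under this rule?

gptnxl

In honor: h→j is +2, o→r is +3, n→r is +4, o→t is +5 — the shift increases by 1 each position. Letter i (0-indexed) is shifted by i+2, so successive shifts are 2, 3, 4, ….
Applying it to empire: e+2=g, m+3=p, p+4=t, i+5=n, r+6=x, e+7=l.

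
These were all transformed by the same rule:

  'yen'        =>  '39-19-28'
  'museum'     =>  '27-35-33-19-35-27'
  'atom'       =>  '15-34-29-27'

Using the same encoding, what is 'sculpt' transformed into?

y is letter #25 and maps to 39: an offset of 14. Letters become their 1-based position plus 14 (so a→15, b→16, …).
Applying it to sculpt: s=19→33, c=3→17, u=21→35, l=12→26, p=16→30, t=20→34.

33-17-35-26-30-34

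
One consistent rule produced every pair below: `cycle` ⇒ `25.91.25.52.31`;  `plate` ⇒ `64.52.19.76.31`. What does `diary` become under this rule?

c(#3)→25 and y(#25)→91: differences scale by 3, so n = 3·pos + 16. Each letter becomes 3×(its alphabet position, a=1..z=26) + 16.
Applying it to diary: d=4→28, i=9→43, a=1→19, r=18→70, y=25→91.

28.43.19.70.91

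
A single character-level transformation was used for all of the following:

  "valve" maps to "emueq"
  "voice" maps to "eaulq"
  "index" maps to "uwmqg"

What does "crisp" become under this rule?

lauby

The shift depends on letter class: consonant v→e is +9, but vowel a→m is +12. Two shifts are in play — +12 for a/e/i/o/u, +9 for every other letter.
Applying it to crisp: c(cons)+9=l, r(cons)+9=a, i(vowel)+12=u, s(cons)+9=b, p(cons)+9=y.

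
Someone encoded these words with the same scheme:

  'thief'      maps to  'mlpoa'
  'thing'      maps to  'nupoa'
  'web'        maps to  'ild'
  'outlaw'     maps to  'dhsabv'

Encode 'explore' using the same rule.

Read the word backwards and shift each letter +7.
On explore: reverse → erolpxe; then shift: e+7=l, r+7=y, o+7=v, l+7=s, p+7=w, x+7=e, e+7=l.

lyvswel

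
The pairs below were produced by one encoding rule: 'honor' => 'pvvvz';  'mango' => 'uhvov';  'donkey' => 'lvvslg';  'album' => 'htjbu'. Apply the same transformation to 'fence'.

The rule splits by letter class: vowels +7, consonants +8.
Applying it to fence: f(cons)+8=n, e(vowel)+7=l, n(cons)+8=v, c(cons)+8=k, e(vowel)+7=l.

nlvkl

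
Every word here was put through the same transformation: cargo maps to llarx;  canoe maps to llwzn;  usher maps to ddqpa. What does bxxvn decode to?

Shifts by position in cargo: pos 0: c→l (+9), pos 1: a→l (+11), pos 2: r→a (+9), pos 3: g→r (+11) — repeating every 2. It's a Vigenère-style cipher with numeric key [9,11]: position i shifts by key[i mod 2].
Reversing it on bxxvn: b−9=s, x−11=m, x−9=o, v−11=k, n−9=e.

smoke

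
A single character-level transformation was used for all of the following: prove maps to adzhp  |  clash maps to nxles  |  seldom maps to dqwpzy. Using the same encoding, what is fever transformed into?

qqgqc

Shifts by position in prove: pos 0: p→a (+11), pos 1: r→d (+12), pos 2: o→z (+11), pos 3: v→h (+12) — repeating every 2. The shifts repeat in a cycle of length 2: positions 0,1,… shift by +11, +12, then the pattern repeats.
For fever: f+11=q, e+12=q, v+11=g, e+12=q, r+11=c.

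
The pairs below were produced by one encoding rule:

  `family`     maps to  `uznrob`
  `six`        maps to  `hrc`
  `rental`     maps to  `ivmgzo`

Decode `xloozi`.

collar

This is the alphabet-reversal cipher (Atbash): a becomes z, b becomes y, etc.
Undoing it on xloozi: x↔c, l↔o, o↔l, o↔l, z↔a, i↔r.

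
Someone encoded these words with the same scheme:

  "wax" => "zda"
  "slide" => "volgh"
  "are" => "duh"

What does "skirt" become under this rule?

vnluw

Compare letters: w→z is +3, a→d is +3, x→a is +3 — a constant shift. Each letter is shifted forward by 3 in the alphabet (a Caesar shift of +3).
Applying it to skirt: s+3=v, k+3=n, i+3=l, r+3=u, t+3=w.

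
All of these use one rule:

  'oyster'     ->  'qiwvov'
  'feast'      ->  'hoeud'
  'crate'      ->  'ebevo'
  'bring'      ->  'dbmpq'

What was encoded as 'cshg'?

aide

Shifts by position in oyster: pos 0: o→q (+2), pos 1: y→i (+10), pos 2: s→w (+4), pos 3: t→v (+2), pos 4: e→o (+10), pos 5: r→v (+4) — repeating every 3. It's a Vigenère-style cipher with numeric key [2,10,4]: position i shifts by key[i mod 3].
Decoding cshg: c−2=a, s−10=i, h−4=d, g−2=e.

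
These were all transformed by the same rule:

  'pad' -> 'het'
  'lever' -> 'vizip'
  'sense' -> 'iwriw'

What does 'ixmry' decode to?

unite

The output letters match the input read backwards, each shifted +4: pad reversed is dap. Read the word backwards and shift each letter +4.
Decoding ixmry: shift back: i−4=e, x−4=t, m−4=i, r−4=n, y−4=u → etinu; then reverse → unite.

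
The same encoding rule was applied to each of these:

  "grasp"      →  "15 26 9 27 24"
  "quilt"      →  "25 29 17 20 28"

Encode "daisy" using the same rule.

12 9 17 27 33

g is letter #7 and maps to 15: an offset of 8. Letters become their 1-based position plus 8 (so a→9, b→10, …).
On daisy: d=4→12, a=1→9, i=9→17, s=19→27, y=25→33.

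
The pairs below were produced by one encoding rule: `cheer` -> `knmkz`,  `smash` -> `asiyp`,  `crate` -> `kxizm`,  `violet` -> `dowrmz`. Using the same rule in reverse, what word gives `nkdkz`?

Shifts by position in cheer: pos 0: c→k (+8), pos 1: h→n (+6), pos 2: e→m (+8), pos 3: e→k (+6) — repeating every 2. The shifts repeat in a cycle of length 2: positions 0,1,… shift by +8, +6, then the pattern repeats.
Undoing it on nkdkz: n−8=f, k−6=e, d−8=v, k−6=e, z−8=r.

fever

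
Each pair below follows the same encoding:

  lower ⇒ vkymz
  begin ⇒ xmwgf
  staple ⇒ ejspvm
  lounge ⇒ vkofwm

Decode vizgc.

lyric

l(11)→v(21) and o(14)→k(10) fit y≡5x+18 (mod 26); the inverse of 5 mod 26 is 21. Each letter's alphabet position (a=0..z=25) is mapped through 5·x+18 mod 26 — an affine cipher.
Decoding vizgc: v(21)→21·(21−18)≡11=l; i(8)→21·(8−18)≡24=y; z(25)→21·(25−18)≡17=r; g(6)→21·(6−18)≡8=i; c(2)→21·(2−18)≡2=c (all mod 26).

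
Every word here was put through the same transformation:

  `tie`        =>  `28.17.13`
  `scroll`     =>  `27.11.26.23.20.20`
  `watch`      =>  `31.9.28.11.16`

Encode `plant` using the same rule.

24.20.9.22.28

t is letter #20 and maps to 28: an offset of 8. Each letter is replaced by its alphabet position (a=1..z=26) + 8.
For plant: p=16→24, l=12→20, a=1→9, n=14→22, t=20→28.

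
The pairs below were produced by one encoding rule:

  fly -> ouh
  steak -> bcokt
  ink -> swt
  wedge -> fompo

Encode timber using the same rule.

Two shifts are in play — +10 for a/e/i/o/u, +9 for every other letter.
On timber: t(cons)+9=c, i(vowel)+10=s, m(cons)+9=v, b(cons)+9=k, e(vowel)+10=o, r(cons)+9=a.

csvkoa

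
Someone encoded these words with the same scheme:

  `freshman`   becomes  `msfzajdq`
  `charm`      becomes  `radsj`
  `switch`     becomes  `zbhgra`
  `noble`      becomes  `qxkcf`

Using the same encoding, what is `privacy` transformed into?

eshudrp

f(5)→m(12) and r(17)→s(18) fit y≡7x+3 (mod 26); the inverse of 7 mod 26 is 15. Each letter's alphabet position (a=0..z=25) is mapped through 7·x+3 mod 26 — an affine cipher.
For privacy: p(15)→7·15+3≡4=e; r(17)→7·17+3≡18=s; i(8)→7·8+3≡7=h; v(21)→7·21+3≡20=u; a(0)→7·0+3≡3=d; c(2)→7·2+3≡17=r; y(24)→7·24+3≡15=p (all mod 26).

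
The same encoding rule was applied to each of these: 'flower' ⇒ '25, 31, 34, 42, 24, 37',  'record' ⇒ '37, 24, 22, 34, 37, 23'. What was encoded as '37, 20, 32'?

f is letter #6 and maps to 25: an offset of 19. Each letter is replaced by its alphabet position (a=1..z=26) + 19.
Reversing it on 37, 20, 32: 37→(37−19)÷1=18=r, 20→(20−19)÷1=1=a, 32→(32−19)÷1=13=m.

ram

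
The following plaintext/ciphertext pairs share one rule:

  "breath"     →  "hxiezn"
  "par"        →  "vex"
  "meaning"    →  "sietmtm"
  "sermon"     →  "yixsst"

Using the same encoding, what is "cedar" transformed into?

iijex

The rule splits by letter class: vowels +4, consonants +6.
On cedar: c(cons)+6=i, e(vowel)+4=i, d(cons)+6=j, a(vowel)+4=e, r(cons)+6=x.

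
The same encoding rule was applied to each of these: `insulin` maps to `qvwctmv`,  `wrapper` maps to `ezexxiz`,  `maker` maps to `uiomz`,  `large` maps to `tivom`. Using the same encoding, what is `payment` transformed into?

Shifts by position in insulin: pos 0: i→q (+8), pos 1: n→v (+8), pos 2: s→w (+4), pos 3: u→c (+8), pos 4: l→t (+8), pos 5: i→m (+4) — repeating every 3. The shifts repeat in a cycle of length 3: positions 0,1,… shift by +8, +8, +4, then the pattern repeats.
Applying it to payment: p+8=x, a+8=i, y+4=c, m+8=u, e+8=m, n+4=r, t+8=b.

xicumrb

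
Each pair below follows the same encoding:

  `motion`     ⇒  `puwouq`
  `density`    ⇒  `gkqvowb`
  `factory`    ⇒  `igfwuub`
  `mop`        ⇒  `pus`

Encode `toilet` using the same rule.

wuookw

Vowels shift forward by 6 and consonants shift forward by 3.
Applying it to toilet: t(cons)+3=w, o(vowel)+6=u, i(vowel)+6=o, l(cons)+3=o, e(vowel)+6=k, t(cons)+3=w.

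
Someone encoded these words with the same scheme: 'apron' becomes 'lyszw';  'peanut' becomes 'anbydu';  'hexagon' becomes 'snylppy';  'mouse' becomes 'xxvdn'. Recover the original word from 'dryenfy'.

sixteen

The shifts repeat in a cycle of length 3: positions 0,1,… shift by +11, +9, +1, then the pattern repeats.
Reversing it on dryenfy: d−11=s, r−9=i, y−1=x, e−11=t, n−9=e, f−1=e, y−11=n.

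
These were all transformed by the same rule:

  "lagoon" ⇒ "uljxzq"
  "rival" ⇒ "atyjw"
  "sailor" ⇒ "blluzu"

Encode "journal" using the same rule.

szxaydu

The shifts repeat in a cycle of length 3: positions 0,1,… shift by +9, +11, +3, then the pattern repeats.
For journal: j+9=s, o+11=z, u+3=x, r+9=a, n+11=y, a+3=d, l+9=u.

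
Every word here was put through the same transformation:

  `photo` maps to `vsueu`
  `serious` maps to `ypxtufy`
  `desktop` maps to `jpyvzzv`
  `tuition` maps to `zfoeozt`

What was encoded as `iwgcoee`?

clarity

Shifts by position in photo: pos 0: p→v (+6), pos 1: h→s (+11), pos 2: o→u (+6), pos 3: t→e (+11) — repeating every 2. The shifts repeat in a cycle of length 2: positions 0,1,… shift by +6, +11, then the pattern repeats.
Undoing it on iwgcoee: i−6=c, w−11=l, g−6=a, c−11=r, o−6=i, e−11=t, e−6=y.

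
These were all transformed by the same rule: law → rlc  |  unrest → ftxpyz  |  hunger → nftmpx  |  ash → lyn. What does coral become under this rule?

izxlr

The shift depends on letter class: consonant l→r is +6, but vowel a→l is +11. Two shifts are in play — +11 for a/e/i/o/u, +6 for every other letter.
On coral: c(cons)+6=i, o(vowel)+11=z, r(cons)+6=x, a(vowel)+11=l, l(cons)+6=r.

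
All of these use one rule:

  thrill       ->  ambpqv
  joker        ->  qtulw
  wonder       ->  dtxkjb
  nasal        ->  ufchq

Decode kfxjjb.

dancer

Shifts by position in thrill: pos 0: t→a (+7), pos 1: h→m (+5), pos 2: r→b (+10), pos 3: i→p (+7), pos 4: l→q (+5), pos 5: l→v (+10) — repeating every 3. The shifts repeat in a cycle of length 3: positions 0,1,… shift by +7, +5, +10, then the pattern repeats.
Reversing it on kfxjjb: k−7=d, f−5=a, x−10=n, j−7=c, j−5=e, b−10=r.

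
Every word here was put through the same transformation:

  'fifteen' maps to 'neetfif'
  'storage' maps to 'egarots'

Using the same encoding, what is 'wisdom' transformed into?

The word is simply reversed.
For wisdom: reverse → modsiw.

modsiw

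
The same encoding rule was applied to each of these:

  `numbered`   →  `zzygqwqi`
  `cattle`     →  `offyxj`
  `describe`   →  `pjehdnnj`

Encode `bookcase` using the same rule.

The shifts repeat in a cycle of length 2: positions 0,1,… shift by +12, +5, then the pattern repeats.
On bookcase: b+12=n, o+5=t, o+12=a, k+5=p, c+12=o, a+5=f, s+12=e, e+5=j.

ntapofej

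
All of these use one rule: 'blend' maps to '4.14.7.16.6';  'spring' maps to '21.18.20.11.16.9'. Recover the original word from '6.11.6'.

b is letter #2 and maps to 4: an offset of 2. Letters become their 1-based position plus 2 (so a→3, b→4, …).
Decoding 6.11.6: 6→(6−2)÷1=4=d, 11→(11−2)÷1=9=i, 6→(6−2)÷1=4=d.

did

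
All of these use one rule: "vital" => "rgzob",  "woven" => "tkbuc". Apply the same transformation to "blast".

The output letters match the input read backwards, each shifted +6: vital reversed is lativ. The word is reversed, then every letter is shifted forward by 6.
For blast: reverse → tsalb; then shift: t+6=z, s+6=y, a+6=g, l+6=r, b+6=h.

zygrh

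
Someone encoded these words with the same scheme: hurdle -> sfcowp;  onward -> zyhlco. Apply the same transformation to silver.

dtwgpc

Compare letters: h→s is +11, u→f is +11, r→c is +11 — a constant shift. This is a Caesar cipher with shift 11.
On silver: s+11=d, i+11=t, l+11=w, v+11=g, e+11=p, r+11=c.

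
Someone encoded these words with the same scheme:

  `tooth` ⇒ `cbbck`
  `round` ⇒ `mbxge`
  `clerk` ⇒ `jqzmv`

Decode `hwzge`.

Treating letters as 0–25, the rule is x ↦ 21x + 19 (mod 26).
Reversing it on hwzge: h(7)→5·(7−19)≡18=s; w(22)→5·(22−19)≡15=p; z(25)→5·(25−19)≡4=e; g(6)→5·(6−19)≡13=n; e(4)→5·(4−19)≡3=d (all mod 26).

spend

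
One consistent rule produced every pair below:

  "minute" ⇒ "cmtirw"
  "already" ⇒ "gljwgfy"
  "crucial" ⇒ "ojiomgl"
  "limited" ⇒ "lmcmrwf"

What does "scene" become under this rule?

m(12)→c(2) and i(8)→m(12) fit y≡17x+6 (mod 26); the inverse of 17 mod 26 is 23. Each letter's alphabet position (a=0..z=25) is mapped through 17·x+6 mod 26 — an affine cipher.
On scene: s(18)→17·18+6≡0=a; c(2)→17·2+6≡14=o; e(4)→17·4+6≡22=w; n(13)→17·13+6≡19=t; e(4)→17·4+6≡22=w (all mod 26).

aowtw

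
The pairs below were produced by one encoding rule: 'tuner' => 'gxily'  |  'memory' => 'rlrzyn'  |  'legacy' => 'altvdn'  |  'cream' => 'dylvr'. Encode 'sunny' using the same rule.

pxiin

This is an affine cipher: with a=0,…,z=25, each position x becomes (17x+21) mod 26.
On sunny: s(18)→17·18+21≡15=p; u(20)→17·20+21≡23=x; n(13)→17·13+21≡8=i; n(13)→17·13+21≡8=i; y(24)→17·24+21≡13=n (all mod 26).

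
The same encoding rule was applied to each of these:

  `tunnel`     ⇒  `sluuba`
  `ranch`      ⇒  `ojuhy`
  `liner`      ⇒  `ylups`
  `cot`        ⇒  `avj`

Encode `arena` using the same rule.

hulyh

The output letters match the input read backwards, each shifted +7: tunnel reversed is lennut. The word is reversed, then every letter is shifted forward by 7.
On arena: reverse → anera; then shift: a+7=h, n+7=u, e+7=l, r+7=y, a+7=h.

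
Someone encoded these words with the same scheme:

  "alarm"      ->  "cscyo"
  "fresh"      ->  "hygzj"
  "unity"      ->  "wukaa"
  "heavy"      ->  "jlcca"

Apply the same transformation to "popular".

Shifts by position in alarm: pos 0: a→c (+2), pos 1: l→s (+7), pos 2: a→c (+2), pos 3: r→y (+7) — repeating every 2. The shifts repeat in a cycle of length 2: positions 0,1,… shift by +2, +7, then the pattern repeats.
On popular: p+2=r, o+7=v, p+2=r, u+7=b, l+2=n, a+7=h, r+2=t.

rvrbnht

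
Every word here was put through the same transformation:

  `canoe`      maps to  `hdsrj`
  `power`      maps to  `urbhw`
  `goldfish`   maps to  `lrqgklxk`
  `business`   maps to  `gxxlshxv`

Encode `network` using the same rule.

Shifts by position in canoe: pos 0: c→h (+5), pos 1: a→d (+3), pos 2: n→s (+5), pos 3: o→r (+3) — repeating every 2. The shifts repeat in a cycle of length 2: positions 0,1,… shift by +5, +3, then the pattern repeats.
On network: n+5=s, e+3=h, t+5=y, w+3=z, o+5=t, r+3=u, k+5=p.

shyztup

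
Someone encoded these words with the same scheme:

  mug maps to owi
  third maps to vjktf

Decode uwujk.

sushi

Compare letters: m→o is +2, u→w is +2, g→i is +2 — a constant shift. This is a Caesar cipher with shift 2.
Undoing it on uwujk: u−2=s, w−2=u, u−2=s, j−2=h, k−2=i.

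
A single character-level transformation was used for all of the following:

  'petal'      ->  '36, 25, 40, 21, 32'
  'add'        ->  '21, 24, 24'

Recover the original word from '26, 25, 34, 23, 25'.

p is letter #16 and maps to 36: an offset of 20. The number is (letter's place in the alphabet, a=1) + 20.
Undoing it on 26, 25, 34, 23, 25: 26→(26−20)÷1=6=f, 25→(25−20)÷1=5=e, 34→(34−20)÷1=14=n, 23→(23−20)÷1=3=c, 25→(25−20)÷1=5=e.

fence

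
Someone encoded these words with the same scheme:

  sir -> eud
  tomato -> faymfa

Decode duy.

Compare letters: s→e is +12, i→u is +12, r→d is +12 — a constant shift. Every letter moves 12 places later in the alphabet, wrapping around z→a.
Decoding duy: d−12=r, u−12=i, y−12=m.

rim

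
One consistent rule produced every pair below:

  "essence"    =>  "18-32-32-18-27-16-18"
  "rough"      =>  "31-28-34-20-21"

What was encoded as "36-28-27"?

e is letter #5 and maps to 18: an offset of 13. Each letter is replaced by its alphabet position (a=1..z=26) + 13.
Reversing it on 36-28-27: 36→(36−13)÷1=23=w, 28→(28−13)÷1=15=o, 27→(27−13)÷1=14=n.

won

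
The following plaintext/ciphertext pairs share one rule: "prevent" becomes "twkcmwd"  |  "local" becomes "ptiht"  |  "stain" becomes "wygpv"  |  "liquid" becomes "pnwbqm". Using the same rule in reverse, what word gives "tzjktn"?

puddle

In prevent: p→t is +4, r→w is +5, e→k is +6, v→c is +7 — the shift increases by 1 each position. Letter i (0-indexed) is shifted by i+4, so successive shifts are 4, 5, 6, ….
Reversing it on tzjktn: t−4=p, z−5=u, j−6=d, k−7=d, t−8=l, n−9=e.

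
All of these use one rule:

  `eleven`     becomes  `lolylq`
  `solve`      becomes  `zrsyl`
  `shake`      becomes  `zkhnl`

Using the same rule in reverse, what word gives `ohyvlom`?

herself

Shifts by position in eleven: pos 0: e→l (+7), pos 1: l→o (+3), pos 2: e→l (+7), pos 3: v→y (+3) — repeating every 2. The shifts repeat in a cycle of length 2: positions 0,1,… shift by +7, +3, then the pattern repeats.
Undoing it on ohyvlom: o−7=h, h−3=e, y−7=r, v−3=s, l−7=e, o−3=l, m−7=f.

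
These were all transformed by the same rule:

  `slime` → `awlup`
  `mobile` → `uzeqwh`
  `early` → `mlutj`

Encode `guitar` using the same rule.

Shifts by position in slime: pos 0: s→a (+8), pos 1: l→w (+11), pos 2: i→l (+3), pos 3: m→u (+8), pos 4: e→p (+11) — repeating every 3. A repeating key of period 3 is used — shifts +8, +11, +3 over and over.
Applying it to guitar: g+8=o, u+11=f, i+3=l, t+8=b, a+11=l, r+3=u.

oflblu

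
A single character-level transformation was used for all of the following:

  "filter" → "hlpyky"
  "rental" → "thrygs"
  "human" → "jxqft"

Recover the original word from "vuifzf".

Each letter shifts forward by (position + 2), i.e. 2, 3, 4, … — the shift grows by one for each successive letter.
Undoing it on vuifzf: v−2=t, u−3=r, i−4=e, f−5=a, z−6=t, f−7=y.

treaty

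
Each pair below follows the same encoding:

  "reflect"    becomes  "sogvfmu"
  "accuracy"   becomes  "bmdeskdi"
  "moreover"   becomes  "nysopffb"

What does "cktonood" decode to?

It's a Vigenère-style cipher with numeric key [1,10]: position i shifts by key[i mod 2].
Decoding cktonood: c−1=b, k−10=a, t−1=s, o−10=e, n−1=m, o−10=e, o−1=n, d−10=t.

basement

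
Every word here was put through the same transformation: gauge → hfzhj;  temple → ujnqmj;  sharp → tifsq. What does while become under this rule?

xinmj

The shift depends on letter class: consonant g→h is +1, but vowel a→f is +5. Two shifts are in play — +5 for a/e/i/o/u, +1 for every other letter.
Applying it to while: w(cons)+1=x, h(cons)+1=i, i(vowel)+5=n, l(cons)+1=m, e(vowel)+5=j.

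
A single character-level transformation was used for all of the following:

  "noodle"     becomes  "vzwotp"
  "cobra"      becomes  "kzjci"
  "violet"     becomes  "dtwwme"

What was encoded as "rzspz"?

joker

Shifts by position in noodle: pos 0: n→v (+8), pos 1: o→z (+11), pos 2: o→w (+8), pos 3: d→o (+11) — repeating every 2. The shifts repeat in a cycle of length 2: positions 0,1,… shift by +8, +11, then the pattern repeats.
Undoing it on rzspz: r−8=j, z−11=o, s−8=k, p−11=e, z−8=r.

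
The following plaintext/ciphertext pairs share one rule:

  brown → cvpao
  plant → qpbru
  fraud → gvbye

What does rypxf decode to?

Shifts by position in brown: pos 0: b→c (+1), pos 1: r→v (+4), pos 2: o→p (+1), pos 3: w→a (+4) — repeating every 2. A repeating key of period 2 is used — shifts +1, +4 over and over.
Reversing it on rypxf: r−1=q, y−4=u, p−1=o, x−4=t, f−1=e.

quote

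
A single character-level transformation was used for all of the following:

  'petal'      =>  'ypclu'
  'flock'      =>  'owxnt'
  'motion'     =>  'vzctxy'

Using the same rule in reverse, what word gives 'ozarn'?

Shifts by position in petal: pos 0: p→y (+9), pos 1: e→p (+11), pos 2: t→c (+9), pos 3: a→l (+11) — repeating every 2. A repeating key of period 2 is used — shifts +9, +11 over and over.
Undoing it on ozarn: o−9=f, z−11=o, a−9=r, r−11=g, n−9=e.

forge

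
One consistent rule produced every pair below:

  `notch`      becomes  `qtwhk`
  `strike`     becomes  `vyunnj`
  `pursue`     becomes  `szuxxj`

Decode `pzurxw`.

murmur

Shifts by position in notch: pos 0: n→q (+3), pos 1: o→t (+5), pos 2: t→w (+3), pos 3: c→h (+5) — repeating every 2. The shifts repeat in a cycle of length 2: positions 0,1,… shift by +3, +5, then the pattern repeats.
Reversing it on pzurxw: p−3=m, z−5=u, u−3=r, r−5=m, x−3=u, w−5=r.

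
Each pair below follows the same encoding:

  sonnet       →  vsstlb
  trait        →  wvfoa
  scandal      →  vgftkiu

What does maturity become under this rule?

peyayqci

In sonnet: s→v is +3, o→s is +4, n→s is +5, n→t is +6 — the shift increases by 1 each position. Letter i (0-indexed) is shifted by i+3, so successive shifts are 3, 4, 5, ….
For maturity: m+3=p, a+4=e, t+5=y, u+6=a, r+7=y, i+8=q, t+9=c, y+10=i.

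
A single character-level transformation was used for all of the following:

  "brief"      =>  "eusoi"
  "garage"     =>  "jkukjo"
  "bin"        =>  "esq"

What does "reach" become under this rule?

Two shifts are in play — +10 for a/e/i/o/u, +3 for every other letter.
For reach: r(cons)+3=u, e(vowel)+10=o, a(vowel)+10=k, c(cons)+3=f, h(cons)+3=k.

uokfk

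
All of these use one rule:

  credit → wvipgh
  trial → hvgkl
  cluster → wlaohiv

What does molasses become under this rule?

c(2)→w(22) and r(17)→v(21) fit y≡19x+10 (mod 26); the inverse of 19 mod 26 is 11. Treating letters as 0–25, the rule is x ↦ 19x + 10 (mod 26).
Applying it to molasses: m(12)→19·12+10≡4=e; o(14)→19·14+10≡16=q; l(11)→19·11+10≡11=l; a(0)→19·0+10≡10=k; s(18)→19·18+10≡14=o; s(18)→19·18+10≡14=o; e(4)→19·4+10≡8=i; s(18)→19·18+10≡14=o (all mod 26).

eqlkooio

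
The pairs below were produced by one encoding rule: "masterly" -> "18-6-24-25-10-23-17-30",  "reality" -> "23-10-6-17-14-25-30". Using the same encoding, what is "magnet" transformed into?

m is letter #13 and maps to 18: an offset of 5. Letters become their 1-based position plus 5 (so a→6, b→7, …).
For magnet: m=13→18, a=1→6, g=7→12, n=14→19, e=5→10, t=20→25.

18-6-12-19-10-25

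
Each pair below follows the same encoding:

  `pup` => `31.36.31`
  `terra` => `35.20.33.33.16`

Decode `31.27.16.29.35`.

Each letter is replaced by its alphabet position (a=1..z=26) + 15.
Undoing it on 31.27.16.29.35: 31→(31−15)÷1=16=p, 27→(27−15)÷1=12=l, 16→(16−15)÷1=1=a, 29→(29−15)÷1=14=n, 35→(35−15)÷1=20=t.

plant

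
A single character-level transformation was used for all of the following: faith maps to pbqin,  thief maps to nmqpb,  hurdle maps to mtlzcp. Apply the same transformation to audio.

wqlci

The output letters match the input read backwards, each shifted +8: faith reversed is htiaf. Read the word backwards and shift each letter +8.
On audio: reverse → oidua; then shift: o+8=w, i+8=q, d+8=l, u+8=c, a+8=i.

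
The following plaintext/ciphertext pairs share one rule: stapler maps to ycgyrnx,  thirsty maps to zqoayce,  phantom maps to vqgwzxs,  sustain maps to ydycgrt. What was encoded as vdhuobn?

Shifts by position in stapler: pos 0: s→y (+6), pos 1: t→c (+9), pos 2: a→g (+6), pos 3: p→y (+9) — repeating every 2. A repeating key of period 2 is used — shifts +6, +9 over and over.
Reversing it on vdhuobn: v−6=p, d−9=u, h−6=b, u−9=l, o−6=i, b−9=s, n−6=h.

publish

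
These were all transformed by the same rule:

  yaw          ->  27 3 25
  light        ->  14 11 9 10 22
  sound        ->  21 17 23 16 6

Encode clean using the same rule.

Each letter is replaced by its alphabet position (a=1..z=26) + 2.
Applying it to clean: c=3→5, l=12→14, e=5→7, a=1→3, n=14→16.

5 14 7 3 16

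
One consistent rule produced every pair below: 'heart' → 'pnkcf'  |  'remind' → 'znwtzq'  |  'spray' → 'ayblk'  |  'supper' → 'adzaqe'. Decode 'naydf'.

In heart: h→p is +8, e→n is +9, a→k is +10, r→c is +11 — the shift increases by 1 each position. Letter i (0-indexed) is shifted by i+8, so successive shifts are 8, 9, 10, ….
Decoding naydf: n−8=f, a−9=r, y−10=o, d−11=s, f−12=t.

frost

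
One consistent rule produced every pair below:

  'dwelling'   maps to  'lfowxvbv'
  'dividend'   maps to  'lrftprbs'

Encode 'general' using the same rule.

In dwelling: d→l is +8, w→f is +9, e→o is +10, l→w is +11 — the shift increases by 1 each position. Each letter shifts forward by (position + 8), i.e. 8, 9, 10, … — the shift grows by one for each successive letter.
For general: g+8=o, e+9=n, n+10=x, e+11=p, r+12=d, a+13=n, l+14=z.

onxpdnz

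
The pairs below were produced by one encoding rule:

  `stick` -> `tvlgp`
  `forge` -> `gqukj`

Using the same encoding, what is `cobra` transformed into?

The shift increases by 1 at each position, starting from +1: 1, 2, 3, ….
On cobra: c+1=d, o+2=q, b+3=e, r+4=v, a+5=f.

dqevf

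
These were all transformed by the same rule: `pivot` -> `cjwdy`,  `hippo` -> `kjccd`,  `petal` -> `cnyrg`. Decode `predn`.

Treating letters as 0–25, the rule is x ↦ 25x + 17 (mod 26).
Reversing it on predn: p(15)→25·(15−17)≡2=c; r(17)→25·(17−17)≡0=a; e(4)→25·(4−17)≡13=n; d(3)→25·(3−17)≡14=o; n(13)→25·(13−17)≡4=e (all mod 26).

canoe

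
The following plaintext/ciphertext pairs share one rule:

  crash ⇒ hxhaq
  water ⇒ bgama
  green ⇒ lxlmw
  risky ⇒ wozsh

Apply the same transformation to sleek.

Letter i (0-indexed) is shifted by i+5, so successive shifts are 5, 6, 7, ….
Applying it to sleek: s+5=x, l+6=r, e+7=l, e+8=m, k+9=t.

xrlmt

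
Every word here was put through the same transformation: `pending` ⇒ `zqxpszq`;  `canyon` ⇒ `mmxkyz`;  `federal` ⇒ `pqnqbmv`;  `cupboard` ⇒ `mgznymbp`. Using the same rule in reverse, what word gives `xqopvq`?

needle

Shifts by position in pending: pos 0: p→z (+10), pos 1: e→q (+12), pos 2: n→x (+10), pos 3: d→p (+12) — repeating every 2. A repeating key of period 2 is used — shifts +10, +12 over and over.
Decoding xqopvq: x−10=n, q−12=e, o−10=e, p−12=d, v−10=l, q−12=e.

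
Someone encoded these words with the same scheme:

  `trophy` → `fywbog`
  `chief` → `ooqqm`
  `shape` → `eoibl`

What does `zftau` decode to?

nylon

Shifts by position in trophy: pos 0: t→f (+12), pos 1: r→y (+7), pos 2: o→w (+8), pos 3: p→b (+12), pos 4: h→o (+7), pos 5: y→g (+8) — repeating every 3. The shifts repeat in a cycle of length 3: positions 0,1,… shift by +12, +7, +8, then the pattern repeats.
Decoding zftau: z−12=n, f−7=y, t−8=l, a−12=o, u−7=n.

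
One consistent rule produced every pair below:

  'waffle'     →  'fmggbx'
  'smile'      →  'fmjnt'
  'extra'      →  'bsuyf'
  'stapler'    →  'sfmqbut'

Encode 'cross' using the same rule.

ttpsd

The output letters match the input read backwards, each shifted +1: waffle reversed is elffaw. Two steps: reverse the string, then apply a Caesar shift of +1.
On cross: reverse → ssorc; then shift: s+1=t, s+1=t, o+1=p, r+1=s, c+1=d.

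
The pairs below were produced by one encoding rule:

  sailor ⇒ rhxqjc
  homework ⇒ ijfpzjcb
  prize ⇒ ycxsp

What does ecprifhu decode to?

freshman

Treating letters as 0–25, the rule is x ↦ 15x + 7 (mod 26).
Undoing it on ecprifhu: e(4)→7·(4−7)≡5=f; c(2)→7·(2−7)≡17=r; p(15)→7·(15−7)≡4=e; r(17)→7·(17−7)≡18=s; i(8)→7·(8−7)≡7=h; f(5)→7·(5−7)≡12=m; h(7)→7·(7−7)≡0=a; u(20)→7·(20−7)≡13=n (all mod 26).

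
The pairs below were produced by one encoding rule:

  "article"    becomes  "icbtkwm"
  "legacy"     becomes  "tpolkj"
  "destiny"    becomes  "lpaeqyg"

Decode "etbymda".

witness

Shifts by position in article: pos 0: a→i (+8), pos 1: r→c (+11), pos 2: t→b (+8), pos 3: i→t (+11) — repeating every 2. The shifts repeat in a cycle of length 2: positions 0,1,… shift by +8, +11, then the pattern repeats.
Undoing it on etbymda: e−8=w, t−11=i, b−8=t, y−11=n, m−8=e, d−11=s, a−8=s.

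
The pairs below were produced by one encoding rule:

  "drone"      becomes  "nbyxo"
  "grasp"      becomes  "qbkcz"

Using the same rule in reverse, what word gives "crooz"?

sheep

Every letter moves 10 places later in the alphabet, wrapping around z→a.
Undoing it on crooz: c−10=s, r−10=h, o−10=e, o−10=e, z−10=p.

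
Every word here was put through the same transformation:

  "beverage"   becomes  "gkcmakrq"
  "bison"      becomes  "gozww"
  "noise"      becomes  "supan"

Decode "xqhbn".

In beverage: b→g is +5, e→k is +6, v→c is +7, e→m is +8 — the shift increases by 1 each position. Each letter shifts forward by (position + 5), i.e. 5, 6, 7, … — the shift grows by one for each successive letter.
Decoding xqhbn: x−5=s, q−6=k, h−7=a, b−8=t, n−9=e.

skate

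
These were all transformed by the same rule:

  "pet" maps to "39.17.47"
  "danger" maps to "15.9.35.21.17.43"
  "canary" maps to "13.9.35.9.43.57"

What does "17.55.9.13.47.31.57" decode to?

p(#16)→39 and e(#5)→17: differences scale by 2, so n = 2·pos + 7. With a=1..z=26, the number is 2·pos + 7.
Decoding 17.55.9.13.47.31.57: 17→(17−7)÷2=5=e, 55→(55−7)÷2=24=x, 9→(9−7)÷2=1=a, 13→(13−7)÷2=3=c, 47→(47−7)÷2=20=t, 31→(31−7)÷2=12=l, 57→(57−7)÷2=25=y.

exactly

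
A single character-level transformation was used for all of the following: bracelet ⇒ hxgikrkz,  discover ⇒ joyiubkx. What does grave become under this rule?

mxgbk

Every letter moves 6 places later in the alphabet, wrapping around z→a.
For grave: g+6=m, r+6=x, a+6=g, v+6=b, e+6=k.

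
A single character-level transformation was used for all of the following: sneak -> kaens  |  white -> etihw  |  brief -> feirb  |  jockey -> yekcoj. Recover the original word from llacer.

It's just the letters in reverse order.
Reversing it on llacer: then reverse → recall.

recall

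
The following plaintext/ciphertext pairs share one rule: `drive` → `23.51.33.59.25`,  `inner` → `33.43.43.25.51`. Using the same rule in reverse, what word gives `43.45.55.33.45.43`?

d(#4)→23 and r(#18)→51: differences scale by 2, so n = 2·pos + 15. The formula is n = 2×(alphabet index, a=1) + 15.
Undoing it on 43.45.55.33.45.43: 43→(43−15)÷2=14=n, 45→(45−15)÷2=15=o, 55→(55−15)÷2=20=t, 33→(33−15)÷2=9=i, 45→(45−15)÷2=15=o, 43→(43−15)÷2=14=n.

notion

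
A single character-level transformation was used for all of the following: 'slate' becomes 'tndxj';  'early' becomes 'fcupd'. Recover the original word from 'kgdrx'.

jeans

In slate: s→t is +1, l→n is +2, a→d is +3, t→x is +4 — the shift increases by 1 each position. Letter i (0-indexed) is shifted by i+1, so successive shifts are 1, 2, 3, ….
Decoding kgdrx: k−1=j, g−2=e, d−3=a, r−4=n, x−5=s.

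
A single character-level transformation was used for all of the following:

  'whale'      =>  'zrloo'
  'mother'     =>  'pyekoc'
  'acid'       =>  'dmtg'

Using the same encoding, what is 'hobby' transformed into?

Shifts by position in whale: pos 0: w→z (+3), pos 1: h→r (+10), pos 2: a→l (+11), pos 3: l→o (+3), pos 4: e→o (+10) — repeating every 3. It's a Vigenère-style cipher with numeric key [3,10,11]: position i shifts by key[i mod 3].
On hobby: h+3=k, o+10=y, b+11=m, b+3=e, y+10=i.

kymei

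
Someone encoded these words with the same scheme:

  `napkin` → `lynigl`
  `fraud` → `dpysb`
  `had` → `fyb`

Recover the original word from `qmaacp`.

soccer

Compare letters: n→l is +24, a→y is +24, p→n is +24 — a constant shift. Every letter moves 24 places later in the alphabet, wrapping around z→a.
Decoding qmaacp: q−24=s, m−24=o, a−24=c, a−24=c, c−24=e, p−24=r.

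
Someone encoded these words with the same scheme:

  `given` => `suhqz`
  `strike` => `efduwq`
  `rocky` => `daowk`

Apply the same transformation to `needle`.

It's a constant shift of +12 (ROT12).
For needle: n+12=z, e+12=q, e+12=q, d+12=p, l+12=x, e+12=q.

zqqpxq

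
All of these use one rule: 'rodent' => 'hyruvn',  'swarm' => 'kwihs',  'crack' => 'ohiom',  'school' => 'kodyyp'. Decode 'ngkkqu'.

tissue

r(17)→h(7) and o(14)→y(24) fit y≡3x+8 (mod 26); the inverse of 3 mod 26 is 9. Treating letters as 0–25, the rule is x ↦ 3x + 8 (mod 26).
Reversing it on ngkkqu: n(13)→9·(13−8)≡19=t; g(6)→9·(6−8)≡8=i; k(10)→9·(10−8)≡18=s; k(10)→9·(10−8)≡18=s; q(16)→9·(16−8)≡20=u; u(20)→9·(20−8)≡4=e (all mod 26).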